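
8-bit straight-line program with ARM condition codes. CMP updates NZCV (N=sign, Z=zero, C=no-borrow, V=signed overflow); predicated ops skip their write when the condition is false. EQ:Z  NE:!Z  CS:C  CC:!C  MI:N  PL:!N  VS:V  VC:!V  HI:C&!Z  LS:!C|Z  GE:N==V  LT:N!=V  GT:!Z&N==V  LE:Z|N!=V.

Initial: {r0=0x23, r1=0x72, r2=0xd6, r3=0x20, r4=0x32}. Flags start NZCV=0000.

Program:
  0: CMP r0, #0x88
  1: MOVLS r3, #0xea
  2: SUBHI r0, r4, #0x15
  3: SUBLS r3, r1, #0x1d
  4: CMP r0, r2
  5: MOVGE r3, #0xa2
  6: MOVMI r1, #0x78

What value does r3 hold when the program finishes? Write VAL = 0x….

VAL = 0xa2

0: ✓ CMP  NZCV=1001
1: ✓ MOVLS  r3←0xea
2: · SUBHI
3: ✓ SUBLS  r3←0x55
4: ✓ CMP  NZCV=0000
5: ✓ MOVGE  r3←0xa2
6: · MOVMI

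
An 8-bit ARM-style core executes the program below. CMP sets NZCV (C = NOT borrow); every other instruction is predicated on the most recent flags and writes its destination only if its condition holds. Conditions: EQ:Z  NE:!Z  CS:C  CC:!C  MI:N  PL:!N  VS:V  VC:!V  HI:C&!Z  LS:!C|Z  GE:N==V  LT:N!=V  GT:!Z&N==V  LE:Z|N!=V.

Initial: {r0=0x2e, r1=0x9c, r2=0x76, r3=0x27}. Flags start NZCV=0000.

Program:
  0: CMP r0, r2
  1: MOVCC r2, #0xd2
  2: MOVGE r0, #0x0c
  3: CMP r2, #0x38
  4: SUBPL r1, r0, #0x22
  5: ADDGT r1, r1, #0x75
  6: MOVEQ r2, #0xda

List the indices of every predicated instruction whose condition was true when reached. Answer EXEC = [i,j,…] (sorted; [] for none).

[0] flags=1000 → (cmp)
[1] flags=1000 CC?T → r2=0xd2
[2] flags=1000 GE?F → skip
[3] flags=1010 → (cmp)
[4] flags=1010 PL?F → skip
[5] flags=1010 GT?F → skip
[6] flags=1010 EQ?F → skip

EXEC = [1]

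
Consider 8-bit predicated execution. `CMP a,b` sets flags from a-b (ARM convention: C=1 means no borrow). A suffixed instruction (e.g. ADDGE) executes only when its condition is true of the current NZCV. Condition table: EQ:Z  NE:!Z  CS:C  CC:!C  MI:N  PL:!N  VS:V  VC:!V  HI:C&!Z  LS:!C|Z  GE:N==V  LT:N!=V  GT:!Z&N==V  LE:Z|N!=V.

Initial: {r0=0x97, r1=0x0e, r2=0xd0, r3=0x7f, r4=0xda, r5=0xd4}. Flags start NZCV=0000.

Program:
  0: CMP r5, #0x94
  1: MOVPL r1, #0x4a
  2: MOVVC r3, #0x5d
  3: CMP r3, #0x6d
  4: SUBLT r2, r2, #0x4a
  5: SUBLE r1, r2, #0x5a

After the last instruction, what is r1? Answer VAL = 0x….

VAL = 0x2c

0: ✓ CMP  NZCV=0010
1: ✓ MOVPL  r1←0x4a
2: ✓ MOVVC  r3←0x5d
3: ✓ CMP  NZCV=1000
4: ✓ SUBLT  r2←0x86
5: ✓ SUBLE  r1←0x2c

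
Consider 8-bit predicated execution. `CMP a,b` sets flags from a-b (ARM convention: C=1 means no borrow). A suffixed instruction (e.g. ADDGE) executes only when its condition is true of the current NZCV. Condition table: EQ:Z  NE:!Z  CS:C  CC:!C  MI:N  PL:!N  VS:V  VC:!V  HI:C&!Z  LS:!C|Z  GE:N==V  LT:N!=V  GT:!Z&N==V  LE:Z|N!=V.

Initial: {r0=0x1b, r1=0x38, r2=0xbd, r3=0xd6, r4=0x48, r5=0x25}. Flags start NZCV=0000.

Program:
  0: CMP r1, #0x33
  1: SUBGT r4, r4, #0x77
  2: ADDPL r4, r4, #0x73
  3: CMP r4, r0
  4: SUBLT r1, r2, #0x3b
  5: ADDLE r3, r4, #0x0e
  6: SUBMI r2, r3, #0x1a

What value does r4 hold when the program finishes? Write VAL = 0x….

VAL = 0x44

0: ✓ CMP  NZCV=0010
1: ✓ SUBGT  r4←0xd1
2: ✓ ADDPL  r4←0x44
3: ✓ CMP  NZCV=0010
4: · SUBLT
5: · ADDLE
6: · SUBMI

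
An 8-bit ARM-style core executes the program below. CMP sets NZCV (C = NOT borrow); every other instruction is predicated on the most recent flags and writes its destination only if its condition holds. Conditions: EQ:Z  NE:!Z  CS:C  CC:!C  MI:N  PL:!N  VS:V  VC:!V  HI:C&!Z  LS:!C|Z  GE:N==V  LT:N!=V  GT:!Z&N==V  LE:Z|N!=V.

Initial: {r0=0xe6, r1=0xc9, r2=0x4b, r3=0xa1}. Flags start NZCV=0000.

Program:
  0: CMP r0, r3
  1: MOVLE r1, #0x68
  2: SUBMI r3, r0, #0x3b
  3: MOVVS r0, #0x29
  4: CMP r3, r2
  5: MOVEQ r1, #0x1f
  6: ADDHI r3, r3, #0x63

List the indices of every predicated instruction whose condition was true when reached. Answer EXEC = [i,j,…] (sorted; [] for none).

0: ✓ CMP  NZCV=0010
1: · MOVLE
2: · SUBMI
3: · MOVVS
4: ✓ CMP  NZCV=0011
5: · MOVEQ
6: ✓ ADDHI  r3←0x04

EXEC = [6]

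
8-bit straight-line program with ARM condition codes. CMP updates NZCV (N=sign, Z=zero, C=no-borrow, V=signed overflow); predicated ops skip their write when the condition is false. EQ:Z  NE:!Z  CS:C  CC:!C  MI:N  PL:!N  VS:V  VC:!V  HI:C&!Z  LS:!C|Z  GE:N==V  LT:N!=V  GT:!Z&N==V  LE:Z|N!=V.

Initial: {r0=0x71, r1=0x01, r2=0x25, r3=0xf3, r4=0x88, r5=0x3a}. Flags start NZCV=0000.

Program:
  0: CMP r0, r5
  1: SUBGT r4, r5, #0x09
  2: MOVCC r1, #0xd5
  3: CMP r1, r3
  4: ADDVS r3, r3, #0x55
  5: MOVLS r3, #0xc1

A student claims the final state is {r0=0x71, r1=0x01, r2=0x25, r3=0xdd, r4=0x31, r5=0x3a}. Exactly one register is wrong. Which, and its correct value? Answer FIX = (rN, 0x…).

FIX = (r3, 0xc1)

0: ✓ CMP  NZCV=0010
1: ✓ SUBGT  r4←0x31
2: · MOVCC
3: ✓ CMP  NZCV=0000
4: · ADDVS
5: ✓ MOVLS  r3←0xc1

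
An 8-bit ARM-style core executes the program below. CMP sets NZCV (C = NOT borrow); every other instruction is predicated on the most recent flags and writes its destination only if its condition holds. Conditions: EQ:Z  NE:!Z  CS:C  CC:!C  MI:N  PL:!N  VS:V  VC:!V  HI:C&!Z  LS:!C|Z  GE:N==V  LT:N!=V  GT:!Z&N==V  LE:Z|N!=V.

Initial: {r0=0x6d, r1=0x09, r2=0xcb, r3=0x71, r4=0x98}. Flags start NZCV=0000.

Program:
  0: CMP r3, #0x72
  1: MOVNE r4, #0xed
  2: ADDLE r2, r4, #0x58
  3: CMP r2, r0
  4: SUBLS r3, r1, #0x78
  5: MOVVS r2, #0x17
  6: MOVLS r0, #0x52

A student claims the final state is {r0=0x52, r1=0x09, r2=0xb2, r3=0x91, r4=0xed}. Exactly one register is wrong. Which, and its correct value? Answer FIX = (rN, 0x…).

FIX = (r2, 0x45)

[0] flags=1000 → (cmp)
[1] flags=1000 NE?T → r4=0xed
[2] flags=1000 LE?T → r2=0x45
[3] flags=1000 → (cmp)
[4] flags=1000 LS?T → r3=0x91
[5] flags=1000 VS?F → skip
[6] flags=1000 LS?T → r0=0x52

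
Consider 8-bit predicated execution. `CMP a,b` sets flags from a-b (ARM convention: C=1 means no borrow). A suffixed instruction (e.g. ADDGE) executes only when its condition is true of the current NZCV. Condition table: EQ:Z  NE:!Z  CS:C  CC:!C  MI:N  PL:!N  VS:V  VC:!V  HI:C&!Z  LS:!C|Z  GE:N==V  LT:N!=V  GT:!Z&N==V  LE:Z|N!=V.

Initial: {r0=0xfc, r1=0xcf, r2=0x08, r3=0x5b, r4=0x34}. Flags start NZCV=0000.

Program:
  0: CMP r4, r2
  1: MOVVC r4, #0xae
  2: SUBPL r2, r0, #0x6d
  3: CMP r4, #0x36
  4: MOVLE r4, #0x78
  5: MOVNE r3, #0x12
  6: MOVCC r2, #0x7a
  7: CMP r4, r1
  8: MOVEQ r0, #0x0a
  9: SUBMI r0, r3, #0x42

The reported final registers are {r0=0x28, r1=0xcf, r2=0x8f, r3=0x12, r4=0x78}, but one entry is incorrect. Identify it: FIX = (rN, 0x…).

FIX = (r0, 0xd0)

[0] flags=0010 → (cmp)
[1] flags=0010 VC?T → r4=0xae
[2] flags=0010 PL?T → r2=0x8f
[3] flags=0011 → (cmp)
[4] flags=0011 LE?T → r4=0x78
[5] flags=0011 NE?T → r3=0x12
[6] flags=0011 CC?F → skip
[7] flags=1001 → (cmp)
[8] flags=1001 EQ?F → skip
[9] flags=1001 MI?T → r0=0xd0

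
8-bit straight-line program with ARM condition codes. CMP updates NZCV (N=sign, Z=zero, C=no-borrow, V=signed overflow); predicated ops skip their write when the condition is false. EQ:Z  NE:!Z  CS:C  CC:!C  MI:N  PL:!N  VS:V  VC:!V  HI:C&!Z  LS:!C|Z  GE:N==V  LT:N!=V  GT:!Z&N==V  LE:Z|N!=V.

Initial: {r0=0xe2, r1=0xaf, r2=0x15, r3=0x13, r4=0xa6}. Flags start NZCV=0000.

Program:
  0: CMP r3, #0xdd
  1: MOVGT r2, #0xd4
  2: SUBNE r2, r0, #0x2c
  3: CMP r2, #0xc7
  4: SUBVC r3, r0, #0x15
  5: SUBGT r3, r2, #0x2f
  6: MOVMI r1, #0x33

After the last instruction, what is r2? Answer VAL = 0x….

[0] flags=0000 → (cmp)
[1] flags=0000 GT?T → r2=0xd4
[2] flags=0000 NE?T → r2=0xb6
[3] flags=1000 → (cmp)
[4] flags=1000 VC?T → r3=0xcd
[5] flags=1000 GT?F → skip
[6] flags=1000 MI?T → r1=0x33

VAL = 0xb6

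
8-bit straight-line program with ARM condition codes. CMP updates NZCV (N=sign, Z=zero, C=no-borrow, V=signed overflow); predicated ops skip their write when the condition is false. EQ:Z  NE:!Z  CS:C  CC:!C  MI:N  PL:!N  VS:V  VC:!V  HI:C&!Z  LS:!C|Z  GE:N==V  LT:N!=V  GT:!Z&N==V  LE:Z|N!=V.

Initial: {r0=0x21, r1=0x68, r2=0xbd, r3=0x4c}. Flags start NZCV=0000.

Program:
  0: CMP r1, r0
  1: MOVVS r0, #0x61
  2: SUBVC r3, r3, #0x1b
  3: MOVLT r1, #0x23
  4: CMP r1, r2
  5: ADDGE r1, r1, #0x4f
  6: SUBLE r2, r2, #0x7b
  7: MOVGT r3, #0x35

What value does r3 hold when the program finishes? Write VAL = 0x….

0: ✓ CMP  NZCV=0010
1: · MOVVS
2: ✓ SUBVC  r3←0x31
3: · MOVLT
4: ✓ CMP  NZCV=1001
5: ✓ ADDGE  r1←0xb7
6: · SUBLE
7: ✓ MOVGT  r3←0x35

VAL = 0x35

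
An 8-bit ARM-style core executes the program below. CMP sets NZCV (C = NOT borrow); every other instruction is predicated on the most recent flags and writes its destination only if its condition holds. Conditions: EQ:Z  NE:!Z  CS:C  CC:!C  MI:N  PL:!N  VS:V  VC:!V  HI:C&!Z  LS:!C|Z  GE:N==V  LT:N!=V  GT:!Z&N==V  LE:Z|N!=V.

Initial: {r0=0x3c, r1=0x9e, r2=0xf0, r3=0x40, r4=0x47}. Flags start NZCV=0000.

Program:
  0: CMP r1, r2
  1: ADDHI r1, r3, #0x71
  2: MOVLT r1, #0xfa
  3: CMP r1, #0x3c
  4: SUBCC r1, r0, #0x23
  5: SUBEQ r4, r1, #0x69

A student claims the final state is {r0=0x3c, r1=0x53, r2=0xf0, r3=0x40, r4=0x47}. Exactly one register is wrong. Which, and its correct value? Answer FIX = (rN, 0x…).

[0] flags=1000 → (cmp)
[1] flags=1000 HI?F → skip
[2] flags=1000 LT?T → r1=0xfa
[3] flags=1010 → (cmp)
[4] flags=1010 CC?F → skip
[5] flags=1010 EQ?F → skip

FIX = (r1, 0xfa)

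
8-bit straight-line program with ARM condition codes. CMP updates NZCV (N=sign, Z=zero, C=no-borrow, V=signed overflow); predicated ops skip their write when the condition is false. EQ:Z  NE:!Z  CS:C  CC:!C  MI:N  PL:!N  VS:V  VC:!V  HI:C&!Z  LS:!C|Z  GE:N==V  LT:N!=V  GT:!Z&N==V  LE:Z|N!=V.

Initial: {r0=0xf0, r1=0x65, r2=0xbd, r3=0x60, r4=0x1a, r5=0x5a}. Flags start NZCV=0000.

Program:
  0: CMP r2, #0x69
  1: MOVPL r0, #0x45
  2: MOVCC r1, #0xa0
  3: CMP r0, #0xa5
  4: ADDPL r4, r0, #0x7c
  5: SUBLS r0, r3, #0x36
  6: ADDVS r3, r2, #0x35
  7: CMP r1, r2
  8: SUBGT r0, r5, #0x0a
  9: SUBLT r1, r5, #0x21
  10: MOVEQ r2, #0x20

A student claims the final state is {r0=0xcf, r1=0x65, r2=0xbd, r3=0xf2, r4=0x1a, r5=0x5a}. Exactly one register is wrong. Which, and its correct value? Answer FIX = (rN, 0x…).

FIX = (r0, 0x50)

[0] flags=0011 → (cmp)
[1] flags=0011 PL?T → r0=0x45
[2] flags=0011 CC?F → skip
[3] flags=1001 → (cmp)
[4] flags=1001 PL?F → skip
[5] flags=1001 LS?T → r0=0x2a
[6] flags=1001 VS?T → r3=0xf2
[7] flags=1001 → (cmp)
[8] flags=1001 GT?T → r0=0x50
[9] flags=1001 LT?F → skip
[10] flags=1001 EQ?F → skip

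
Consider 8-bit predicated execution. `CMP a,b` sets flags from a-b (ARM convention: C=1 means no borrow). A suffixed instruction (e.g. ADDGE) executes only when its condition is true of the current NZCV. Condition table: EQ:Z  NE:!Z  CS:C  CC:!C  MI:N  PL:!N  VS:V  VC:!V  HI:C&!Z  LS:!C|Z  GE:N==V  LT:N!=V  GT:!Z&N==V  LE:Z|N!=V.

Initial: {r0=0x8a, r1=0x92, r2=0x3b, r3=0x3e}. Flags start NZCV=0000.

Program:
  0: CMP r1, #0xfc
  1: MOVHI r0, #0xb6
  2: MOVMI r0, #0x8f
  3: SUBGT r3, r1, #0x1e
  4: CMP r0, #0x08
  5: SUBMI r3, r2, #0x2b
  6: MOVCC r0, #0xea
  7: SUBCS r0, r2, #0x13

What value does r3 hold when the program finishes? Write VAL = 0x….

VAL = 0x10

[0] flags=1000 → (cmp)
[1] flags=1000 HI?F → skip
[2] flags=1000 MI?T → r0=0x8f
[3] flags=1000 GT?F → skip
[4] flags=1010 → (cmp)
[5] flags=1010 MI?T → r3=0x10
[6] flags=1010 CC?F → skip
[7] flags=1010 CS?T → r0=0x28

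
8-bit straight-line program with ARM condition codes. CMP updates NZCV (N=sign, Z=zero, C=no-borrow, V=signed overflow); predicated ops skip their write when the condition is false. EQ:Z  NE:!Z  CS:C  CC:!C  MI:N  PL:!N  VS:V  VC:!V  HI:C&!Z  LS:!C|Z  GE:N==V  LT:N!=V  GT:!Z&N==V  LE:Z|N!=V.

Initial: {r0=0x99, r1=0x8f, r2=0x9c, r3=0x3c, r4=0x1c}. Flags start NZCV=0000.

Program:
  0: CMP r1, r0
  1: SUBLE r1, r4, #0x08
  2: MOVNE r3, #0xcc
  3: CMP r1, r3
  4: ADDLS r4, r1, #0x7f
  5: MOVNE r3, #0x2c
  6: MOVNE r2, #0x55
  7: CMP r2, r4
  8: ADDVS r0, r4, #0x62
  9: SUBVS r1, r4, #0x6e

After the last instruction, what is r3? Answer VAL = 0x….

[0] flags=1000 → (cmp)
[1] flags=1000 LE?T → r1=0x14
[2] flags=1000 NE?T → r3=0xcc
[3] flags=0000 → (cmp)
[4] flags=0000 LS?T → r4=0x93
[5] flags=0000 NE?T → r3=0x2c
[6] flags=0000 NE?T → r2=0x55
[7] flags=1001 → (cmp)
[8] flags=1001 VS?T → r0=0xf5
[9] flags=1001 VS?T → r1=0x25

VAL = 0x2c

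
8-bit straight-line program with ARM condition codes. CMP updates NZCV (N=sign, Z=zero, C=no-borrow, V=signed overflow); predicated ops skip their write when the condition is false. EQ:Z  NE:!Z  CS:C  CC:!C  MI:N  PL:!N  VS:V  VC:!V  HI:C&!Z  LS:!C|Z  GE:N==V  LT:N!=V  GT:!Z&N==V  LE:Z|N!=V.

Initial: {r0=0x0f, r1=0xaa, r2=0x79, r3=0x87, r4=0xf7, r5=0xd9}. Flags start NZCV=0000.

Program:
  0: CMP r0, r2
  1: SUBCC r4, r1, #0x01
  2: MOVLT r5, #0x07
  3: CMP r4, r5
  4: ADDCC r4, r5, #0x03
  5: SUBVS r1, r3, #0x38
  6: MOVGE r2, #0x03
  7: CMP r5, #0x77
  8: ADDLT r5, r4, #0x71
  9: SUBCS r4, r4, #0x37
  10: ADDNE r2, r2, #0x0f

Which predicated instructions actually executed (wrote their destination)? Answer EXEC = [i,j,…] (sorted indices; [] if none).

EXEC = [1,2,8,10]

0: ✓ CMP  NZCV=1000
1: ✓ SUBCC  r4←0xa9
2: ✓ MOVLT  r5←0x07
3: ✓ CMP  NZCV=1010
4: · ADDCC
5: · SUBVS
6: · MOVGE
7: ✓ CMP  NZCV=1000
8: ✓ ADDLT  r5←0x1a
9: · SUBCS
10: ✓ ADDNE  r2←0x88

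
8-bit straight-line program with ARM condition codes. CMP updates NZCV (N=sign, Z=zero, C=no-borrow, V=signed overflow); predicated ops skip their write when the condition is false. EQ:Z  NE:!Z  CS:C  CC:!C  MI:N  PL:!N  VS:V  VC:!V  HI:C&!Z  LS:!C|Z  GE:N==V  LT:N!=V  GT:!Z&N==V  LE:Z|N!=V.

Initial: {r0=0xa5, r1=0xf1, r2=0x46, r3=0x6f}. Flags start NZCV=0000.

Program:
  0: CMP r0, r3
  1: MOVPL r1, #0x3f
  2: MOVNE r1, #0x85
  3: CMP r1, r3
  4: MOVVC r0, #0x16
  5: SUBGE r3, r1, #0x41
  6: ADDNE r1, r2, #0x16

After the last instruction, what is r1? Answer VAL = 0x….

VAL = 0x5c

0: ✓ CMP  NZCV=0011
1: ✓ MOVPL  r1←0x3f
2: ✓ MOVNE  r1←0x85
3: ✓ CMP  NZCV=0011
4: · MOVVC
5: · SUBGE
6: ✓ ADDNE  r1←0x5c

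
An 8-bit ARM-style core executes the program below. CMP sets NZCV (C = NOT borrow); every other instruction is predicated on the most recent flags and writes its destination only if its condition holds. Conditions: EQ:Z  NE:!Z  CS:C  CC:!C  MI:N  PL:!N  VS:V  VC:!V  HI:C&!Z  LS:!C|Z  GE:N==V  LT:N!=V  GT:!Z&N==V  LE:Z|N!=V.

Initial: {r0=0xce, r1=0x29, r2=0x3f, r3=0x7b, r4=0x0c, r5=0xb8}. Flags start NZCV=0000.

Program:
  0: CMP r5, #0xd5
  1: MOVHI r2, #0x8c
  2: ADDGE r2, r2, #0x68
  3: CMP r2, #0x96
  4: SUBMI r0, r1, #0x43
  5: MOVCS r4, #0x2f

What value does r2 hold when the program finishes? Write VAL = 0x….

0: ✓ CMP  NZCV=1000
1: · MOVHI
2: · ADDGE
3: ✓ CMP  NZCV=1001
4: ✓ SUBMI  r0←0xe6
5: · MOVCS

VAL = 0x3f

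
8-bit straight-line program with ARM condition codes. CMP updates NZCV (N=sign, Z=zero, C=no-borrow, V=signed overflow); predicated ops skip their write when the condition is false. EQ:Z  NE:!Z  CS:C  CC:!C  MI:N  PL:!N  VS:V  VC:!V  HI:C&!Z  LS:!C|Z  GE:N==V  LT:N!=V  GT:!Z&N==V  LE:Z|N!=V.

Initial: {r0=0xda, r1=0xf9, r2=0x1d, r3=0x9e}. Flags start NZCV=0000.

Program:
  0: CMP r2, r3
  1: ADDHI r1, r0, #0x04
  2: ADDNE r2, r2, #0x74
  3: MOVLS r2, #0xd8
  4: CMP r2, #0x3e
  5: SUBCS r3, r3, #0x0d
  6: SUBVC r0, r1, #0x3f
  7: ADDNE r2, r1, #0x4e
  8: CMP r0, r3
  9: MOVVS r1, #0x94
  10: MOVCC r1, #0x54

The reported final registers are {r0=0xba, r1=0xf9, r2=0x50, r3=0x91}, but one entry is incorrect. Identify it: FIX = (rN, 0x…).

FIX = (r2, 0x47)

0: ✓ CMP  NZCV=0000
1: · ADDHI
2: ✓ ADDNE  r2←0x91
3: ✓ MOVLS  r2←0xd8
4: ✓ CMP  NZCV=1010
5: ✓ SUBCS  r3←0x91
6: ✓ SUBVC  r0←0xba
7: ✓ ADDNE  r2←0x47
8: ✓ CMP  NZCV=0010
9: · MOVVS
10: · MOVCC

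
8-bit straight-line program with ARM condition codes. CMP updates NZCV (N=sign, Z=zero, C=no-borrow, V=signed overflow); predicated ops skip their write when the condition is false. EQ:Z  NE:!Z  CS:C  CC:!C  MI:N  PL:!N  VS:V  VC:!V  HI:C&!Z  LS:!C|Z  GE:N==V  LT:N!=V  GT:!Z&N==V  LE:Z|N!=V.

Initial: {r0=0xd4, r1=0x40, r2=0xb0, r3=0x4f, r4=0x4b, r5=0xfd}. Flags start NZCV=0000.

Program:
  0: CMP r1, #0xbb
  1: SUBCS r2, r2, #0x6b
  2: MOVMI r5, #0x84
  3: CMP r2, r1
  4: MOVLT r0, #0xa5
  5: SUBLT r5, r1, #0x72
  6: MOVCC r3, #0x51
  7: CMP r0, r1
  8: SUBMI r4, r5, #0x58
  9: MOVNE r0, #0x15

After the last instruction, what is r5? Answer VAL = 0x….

VAL = 0xce

[0] flags=1001 → (cmp)
[1] flags=1001 CS?F → skip
[2] flags=1001 MI?T → r5=0x84
[3] flags=0011 → (cmp)
[4] flags=0011 LT?T → r0=0xa5
[5] flags=0011 LT?T → r5=0xce
[6] flags=0011 CC?F → skip
[7] flags=0011 → (cmp)
[8] flags=0011 MI?F → skip
[9] flags=0011 NE?T → r0=0x15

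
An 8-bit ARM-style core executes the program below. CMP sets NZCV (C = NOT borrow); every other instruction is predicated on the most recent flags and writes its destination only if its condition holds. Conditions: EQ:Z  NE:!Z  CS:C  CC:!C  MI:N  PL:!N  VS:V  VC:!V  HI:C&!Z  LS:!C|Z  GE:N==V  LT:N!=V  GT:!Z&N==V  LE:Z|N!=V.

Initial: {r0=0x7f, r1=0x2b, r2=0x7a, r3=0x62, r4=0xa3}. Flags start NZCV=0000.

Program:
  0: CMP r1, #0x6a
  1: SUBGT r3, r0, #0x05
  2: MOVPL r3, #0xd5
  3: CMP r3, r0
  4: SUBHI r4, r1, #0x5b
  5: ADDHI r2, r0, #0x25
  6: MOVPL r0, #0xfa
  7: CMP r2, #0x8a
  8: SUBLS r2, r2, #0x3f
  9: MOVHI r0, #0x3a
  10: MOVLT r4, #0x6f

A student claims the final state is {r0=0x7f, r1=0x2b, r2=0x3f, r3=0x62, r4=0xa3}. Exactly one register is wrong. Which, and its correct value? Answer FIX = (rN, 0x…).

FIX = (r2, 0x3b)

0: ✓ CMP  NZCV=1000
1: · SUBGT
2: · MOVPL
3: ✓ CMP  NZCV=1000
4: · SUBHI
5: · ADDHI
6: · MOVPL
7: ✓ CMP  NZCV=1001
8: ✓ SUBLS  r2←0x3b
9: · MOVHI
10: · MOVLT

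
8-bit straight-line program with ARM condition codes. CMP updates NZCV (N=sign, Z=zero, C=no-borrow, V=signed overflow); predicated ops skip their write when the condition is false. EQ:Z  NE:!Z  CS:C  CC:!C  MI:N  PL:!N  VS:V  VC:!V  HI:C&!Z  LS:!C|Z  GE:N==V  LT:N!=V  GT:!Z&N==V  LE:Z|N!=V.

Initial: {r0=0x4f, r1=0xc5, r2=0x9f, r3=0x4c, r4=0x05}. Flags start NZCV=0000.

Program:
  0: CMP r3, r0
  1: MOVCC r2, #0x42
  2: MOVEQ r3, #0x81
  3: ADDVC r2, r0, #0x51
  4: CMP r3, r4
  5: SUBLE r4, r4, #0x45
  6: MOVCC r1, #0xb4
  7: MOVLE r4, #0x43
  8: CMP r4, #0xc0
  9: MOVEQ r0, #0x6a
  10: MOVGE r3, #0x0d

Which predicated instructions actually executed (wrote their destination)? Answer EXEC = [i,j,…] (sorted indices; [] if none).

EXEC = [1,3,10]

0: ✓ CMP  NZCV=1000
1: ✓ MOVCC  r2←0x42
2: · MOVEQ
3: ✓ ADDVC  r2←0xa0
4: ✓ CMP  NZCV=0010
5: · SUBLE
6: · MOVCC
7: · MOVLE
8: ✓ CMP  NZCV=0000
9: · MOVEQ
10: ✓ MOVGE  r3←0x0d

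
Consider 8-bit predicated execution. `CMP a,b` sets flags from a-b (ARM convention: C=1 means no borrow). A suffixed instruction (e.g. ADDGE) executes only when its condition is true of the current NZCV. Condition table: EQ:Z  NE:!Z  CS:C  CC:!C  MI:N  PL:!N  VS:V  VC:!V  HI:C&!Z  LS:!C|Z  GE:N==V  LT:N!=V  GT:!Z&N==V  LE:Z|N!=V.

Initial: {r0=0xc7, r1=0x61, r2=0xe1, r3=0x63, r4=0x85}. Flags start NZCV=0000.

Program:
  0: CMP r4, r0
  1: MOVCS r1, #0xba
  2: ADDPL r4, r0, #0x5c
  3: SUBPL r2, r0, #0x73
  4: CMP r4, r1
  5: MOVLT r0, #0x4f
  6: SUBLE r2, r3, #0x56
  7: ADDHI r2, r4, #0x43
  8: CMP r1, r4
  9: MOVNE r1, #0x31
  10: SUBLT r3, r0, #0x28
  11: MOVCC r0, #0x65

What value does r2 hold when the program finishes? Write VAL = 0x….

VAL = 0xc8

0: ✓ CMP  NZCV=1000
1: · MOVCS
2: · ADDPL
3: · SUBPL
4: ✓ CMP  NZCV=0011
5: ✓ MOVLT  r0←0x4f
6: ✓ SUBLE  r2←0x0d
7: ✓ ADDHI  r2←0xc8
8: ✓ CMP  NZCV=1001
9: ✓ MOVNE  r1←0x31
10: · SUBLT
11: ✓ MOVCC  r0←0x65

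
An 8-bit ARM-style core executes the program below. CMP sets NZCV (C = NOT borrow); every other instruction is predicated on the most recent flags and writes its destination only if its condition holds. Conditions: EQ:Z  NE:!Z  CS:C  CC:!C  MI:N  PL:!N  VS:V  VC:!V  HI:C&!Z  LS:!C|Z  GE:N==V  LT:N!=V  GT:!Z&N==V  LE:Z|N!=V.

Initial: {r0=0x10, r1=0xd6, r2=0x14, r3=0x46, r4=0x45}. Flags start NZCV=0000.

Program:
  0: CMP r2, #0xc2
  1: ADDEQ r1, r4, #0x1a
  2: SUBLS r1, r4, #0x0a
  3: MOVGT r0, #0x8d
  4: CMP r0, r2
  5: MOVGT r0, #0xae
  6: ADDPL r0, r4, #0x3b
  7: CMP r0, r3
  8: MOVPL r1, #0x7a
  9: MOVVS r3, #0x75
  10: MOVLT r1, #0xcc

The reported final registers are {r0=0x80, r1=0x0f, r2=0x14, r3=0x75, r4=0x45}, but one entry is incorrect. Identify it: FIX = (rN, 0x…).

[0] flags=0000 → (cmp)
[1] flags=0000 EQ?F → skip
[2] flags=0000 LS?T → r1=0x3b
[3] flags=0000 GT?T → r0=0x8d
[4] flags=0011 → (cmp)
[5] flags=0011 GT?F → skip
[6] flags=0011 PL?T → r0=0x80
[7] flags=0011 → (cmp)
[8] flags=0011 PL?T → r1=0x7a
[9] flags=0011 VS?T → r3=0x75
[10] flags=0011 LT?T → r1=0xcc

FIX = (r1, 0xcc)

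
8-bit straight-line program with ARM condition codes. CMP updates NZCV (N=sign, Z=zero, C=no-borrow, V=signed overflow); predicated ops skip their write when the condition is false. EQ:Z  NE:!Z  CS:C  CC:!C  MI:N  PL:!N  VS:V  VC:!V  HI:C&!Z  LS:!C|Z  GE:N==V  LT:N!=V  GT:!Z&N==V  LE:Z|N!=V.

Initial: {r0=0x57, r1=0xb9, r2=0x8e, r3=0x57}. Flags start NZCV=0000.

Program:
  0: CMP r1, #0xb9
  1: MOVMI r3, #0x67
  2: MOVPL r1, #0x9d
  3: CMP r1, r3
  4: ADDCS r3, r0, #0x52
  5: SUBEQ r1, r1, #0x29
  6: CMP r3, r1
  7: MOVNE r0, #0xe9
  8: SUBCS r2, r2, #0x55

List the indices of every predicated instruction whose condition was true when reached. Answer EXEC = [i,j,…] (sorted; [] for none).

[0] flags=0110 → (cmp)
[1] flags=0110 MI?F → skip
[2] flags=0110 PL?T → r1=0x9d
[3] flags=0011 → (cmp)
[4] flags=0011 CS?T → r3=0xa9
[5] flags=0011 EQ?F → skip
[6] flags=0010 → (cmp)
[7] flags=0010 NE?T → r0=0xe9
[8] flags=0010 CS?T → r2=0x39

EXEC = [2,4,7,8]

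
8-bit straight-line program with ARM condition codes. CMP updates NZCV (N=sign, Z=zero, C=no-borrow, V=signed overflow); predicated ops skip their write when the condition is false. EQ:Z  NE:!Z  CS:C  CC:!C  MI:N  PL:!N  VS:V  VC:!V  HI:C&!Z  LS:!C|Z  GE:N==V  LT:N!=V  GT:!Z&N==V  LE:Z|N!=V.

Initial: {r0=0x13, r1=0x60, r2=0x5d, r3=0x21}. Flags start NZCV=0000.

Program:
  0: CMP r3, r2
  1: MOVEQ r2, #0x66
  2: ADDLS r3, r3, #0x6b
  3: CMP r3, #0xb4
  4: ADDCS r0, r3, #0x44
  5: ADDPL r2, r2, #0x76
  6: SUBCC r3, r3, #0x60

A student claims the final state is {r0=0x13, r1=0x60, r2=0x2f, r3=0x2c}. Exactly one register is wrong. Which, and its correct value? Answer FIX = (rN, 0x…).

0: ✓ CMP  NZCV=1000
1: · MOVEQ
2: ✓ ADDLS  r3←0x8c
3: ✓ CMP  NZCV=1000
4: · ADDCS
5: · ADDPL
6: ✓ SUBCC  r3←0x2c

FIX = (r2, 0x5d)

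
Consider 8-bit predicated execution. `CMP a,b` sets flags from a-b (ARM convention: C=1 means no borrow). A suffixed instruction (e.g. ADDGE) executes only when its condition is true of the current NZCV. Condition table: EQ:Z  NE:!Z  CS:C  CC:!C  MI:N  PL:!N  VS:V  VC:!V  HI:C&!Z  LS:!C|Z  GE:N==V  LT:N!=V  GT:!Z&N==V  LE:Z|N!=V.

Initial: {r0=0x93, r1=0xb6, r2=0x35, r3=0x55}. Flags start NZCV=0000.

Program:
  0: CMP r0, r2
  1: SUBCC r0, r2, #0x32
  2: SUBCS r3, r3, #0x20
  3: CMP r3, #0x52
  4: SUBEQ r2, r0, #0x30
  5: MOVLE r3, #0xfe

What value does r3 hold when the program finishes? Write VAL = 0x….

VAL = 0xfe

[0] flags=0011 → (cmp)
[1] flags=0011 CC?F → skip
[2] flags=0011 CS?T → r3=0x35
[3] flags=1000 → (cmp)
[4] flags=1000 EQ?F → skip
[5] flags=1000 LE?T → r3=0xfe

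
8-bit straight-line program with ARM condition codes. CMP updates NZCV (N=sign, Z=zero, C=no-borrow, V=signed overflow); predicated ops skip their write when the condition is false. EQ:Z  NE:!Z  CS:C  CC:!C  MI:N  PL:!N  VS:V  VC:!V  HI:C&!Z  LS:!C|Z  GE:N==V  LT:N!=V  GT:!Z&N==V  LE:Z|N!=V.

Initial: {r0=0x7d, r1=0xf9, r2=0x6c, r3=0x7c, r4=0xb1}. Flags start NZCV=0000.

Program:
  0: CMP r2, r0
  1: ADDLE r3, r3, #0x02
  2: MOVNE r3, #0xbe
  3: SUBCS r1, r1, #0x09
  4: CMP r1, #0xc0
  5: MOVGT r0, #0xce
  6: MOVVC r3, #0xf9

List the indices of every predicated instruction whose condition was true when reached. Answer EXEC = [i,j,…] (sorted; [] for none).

EXEC = [1,2,5,6]

[0] flags=1000 → (cmp)
[1] flags=1000 LE?T → r3=0x7e
[2] flags=1000 NE?T → r3=0xbe
[3] flags=1000 CS?F → skip
[4] flags=0010 → (cmp)
[5] flags=0010 GT?T → r0=0xce
[6] flags=0010 VC?T → r3=0xf9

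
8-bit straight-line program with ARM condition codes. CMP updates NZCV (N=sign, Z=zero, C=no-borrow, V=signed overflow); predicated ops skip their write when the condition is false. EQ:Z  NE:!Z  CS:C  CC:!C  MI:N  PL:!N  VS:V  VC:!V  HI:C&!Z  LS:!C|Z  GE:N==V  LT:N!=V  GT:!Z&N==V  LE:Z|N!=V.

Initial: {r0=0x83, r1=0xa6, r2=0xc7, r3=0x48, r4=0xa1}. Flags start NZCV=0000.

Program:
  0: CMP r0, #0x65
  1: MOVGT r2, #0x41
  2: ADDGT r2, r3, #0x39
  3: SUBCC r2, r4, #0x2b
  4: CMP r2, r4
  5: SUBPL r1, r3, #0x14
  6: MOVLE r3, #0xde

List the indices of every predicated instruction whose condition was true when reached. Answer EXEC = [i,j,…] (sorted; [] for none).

EXEC = [5]

[0] flags=0011 → (cmp)
[1] flags=0011 GT?F → skip
[2] flags=0011 GT?F → skip
[3] flags=0011 CC?F → skip
[4] flags=0010 → (cmp)
[5] flags=0010 PL?T → r1=0x34
[6] flags=0010 LE?F → skip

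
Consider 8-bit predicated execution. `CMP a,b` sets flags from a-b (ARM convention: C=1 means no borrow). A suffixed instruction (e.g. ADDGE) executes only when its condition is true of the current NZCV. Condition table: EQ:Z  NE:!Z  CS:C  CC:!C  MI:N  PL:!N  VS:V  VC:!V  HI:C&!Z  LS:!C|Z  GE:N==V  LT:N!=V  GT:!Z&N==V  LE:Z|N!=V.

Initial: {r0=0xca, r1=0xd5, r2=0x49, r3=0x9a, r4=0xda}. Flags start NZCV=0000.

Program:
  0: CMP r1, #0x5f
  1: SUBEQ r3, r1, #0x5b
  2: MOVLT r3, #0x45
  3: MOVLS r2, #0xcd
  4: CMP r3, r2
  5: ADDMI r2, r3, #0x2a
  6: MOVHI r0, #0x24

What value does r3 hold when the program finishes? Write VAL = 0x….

VAL = 0x45

[0] flags=0011 → (cmp)
[1] flags=0011 EQ?F → skip
[2] flags=0011 LT?T → r3=0x45
[3] flags=0011 LS?F → skip
[4] flags=1000 → (cmp)
[5] flags=1000 MI?T → r2=0x6f
[6] flags=1000 HI?F → skip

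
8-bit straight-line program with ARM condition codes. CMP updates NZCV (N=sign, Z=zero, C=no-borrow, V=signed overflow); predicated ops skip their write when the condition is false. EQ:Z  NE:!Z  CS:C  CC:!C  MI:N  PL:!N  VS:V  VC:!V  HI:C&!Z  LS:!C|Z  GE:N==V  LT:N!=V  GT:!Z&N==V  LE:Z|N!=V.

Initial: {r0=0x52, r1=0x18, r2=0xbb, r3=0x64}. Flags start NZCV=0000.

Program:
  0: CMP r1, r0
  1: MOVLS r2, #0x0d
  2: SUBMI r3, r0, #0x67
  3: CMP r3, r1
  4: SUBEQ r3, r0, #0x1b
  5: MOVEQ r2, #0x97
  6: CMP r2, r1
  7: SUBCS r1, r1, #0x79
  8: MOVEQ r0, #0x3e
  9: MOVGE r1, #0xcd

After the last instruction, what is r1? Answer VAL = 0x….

0: ✓ CMP  NZCV=1000
1: ✓ MOVLS  r2←0x0d
2: ✓ SUBMI  r3←0xeb
3: ✓ CMP  NZCV=1010
4: · SUBEQ
5: · MOVEQ
6: ✓ CMP  NZCV=1000
7: · SUBCS
8: · MOVEQ
9: · MOVGE

VAL = 0x18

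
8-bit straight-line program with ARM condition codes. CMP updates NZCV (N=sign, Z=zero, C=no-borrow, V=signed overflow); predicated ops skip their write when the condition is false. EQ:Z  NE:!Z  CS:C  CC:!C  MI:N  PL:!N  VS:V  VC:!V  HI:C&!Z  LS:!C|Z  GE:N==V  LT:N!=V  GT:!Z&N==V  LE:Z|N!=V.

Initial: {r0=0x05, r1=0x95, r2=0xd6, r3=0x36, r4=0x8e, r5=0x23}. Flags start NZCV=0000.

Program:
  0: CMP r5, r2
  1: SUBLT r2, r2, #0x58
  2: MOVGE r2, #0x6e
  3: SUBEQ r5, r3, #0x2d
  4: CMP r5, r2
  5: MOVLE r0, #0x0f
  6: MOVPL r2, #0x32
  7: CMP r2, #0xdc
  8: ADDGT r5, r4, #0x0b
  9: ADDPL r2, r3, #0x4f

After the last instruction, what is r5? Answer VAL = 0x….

VAL = 0x99

[0] flags=0000 → (cmp)
[1] flags=0000 LT?F → skip
[2] flags=0000 GE?T → r2=0x6e
[3] flags=0000 EQ?F → skip
[4] flags=1000 → (cmp)
[5] flags=1000 LE?T → r0=0x0f
[6] flags=1000 PL?F → skip
[7] flags=1001 → (cmp)
[8] flags=1001 GT?T → r5=0x99
[9] flags=1001 PL?F → skip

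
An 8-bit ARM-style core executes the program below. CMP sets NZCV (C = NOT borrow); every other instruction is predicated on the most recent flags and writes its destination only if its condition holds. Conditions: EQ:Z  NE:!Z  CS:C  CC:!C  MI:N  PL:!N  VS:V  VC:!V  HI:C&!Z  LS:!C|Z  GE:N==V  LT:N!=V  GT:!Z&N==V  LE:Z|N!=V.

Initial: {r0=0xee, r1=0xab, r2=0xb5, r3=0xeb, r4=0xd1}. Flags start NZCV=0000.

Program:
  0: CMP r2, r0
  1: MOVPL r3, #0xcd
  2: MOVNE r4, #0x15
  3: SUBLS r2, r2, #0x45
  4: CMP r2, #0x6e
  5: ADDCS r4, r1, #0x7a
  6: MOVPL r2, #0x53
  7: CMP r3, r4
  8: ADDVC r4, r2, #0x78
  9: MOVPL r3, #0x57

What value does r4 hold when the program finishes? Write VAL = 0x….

0: ✓ CMP  NZCV=1000
1: · MOVPL
2: ✓ MOVNE  r4←0x15
3: ✓ SUBLS  r2←0x70
4: ✓ CMP  NZCV=0010
5: ✓ ADDCS  r4←0x25
6: ✓ MOVPL  r2←0x53
7: ✓ CMP  NZCV=1010
8: ✓ ADDVC  r4←0xcb
9: · MOVPL

VAL = 0xcb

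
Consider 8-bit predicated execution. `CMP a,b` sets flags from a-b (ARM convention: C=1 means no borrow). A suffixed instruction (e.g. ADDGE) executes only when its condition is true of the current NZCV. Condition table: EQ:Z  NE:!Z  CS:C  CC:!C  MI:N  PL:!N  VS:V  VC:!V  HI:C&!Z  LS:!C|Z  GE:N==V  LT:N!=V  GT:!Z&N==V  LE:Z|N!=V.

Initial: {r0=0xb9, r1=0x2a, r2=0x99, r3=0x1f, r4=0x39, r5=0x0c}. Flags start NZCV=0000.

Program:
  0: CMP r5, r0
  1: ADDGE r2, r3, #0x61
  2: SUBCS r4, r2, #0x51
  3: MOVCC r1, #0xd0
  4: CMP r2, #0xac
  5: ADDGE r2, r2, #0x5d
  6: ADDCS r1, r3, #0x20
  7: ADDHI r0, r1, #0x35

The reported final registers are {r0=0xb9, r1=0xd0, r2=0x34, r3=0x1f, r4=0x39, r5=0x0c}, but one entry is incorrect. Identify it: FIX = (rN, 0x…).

0: ✓ CMP  NZCV=0000
1: ✓ ADDGE  r2←0x80
2: · SUBCS
3: ✓ MOVCC  r1←0xd0
4: ✓ CMP  NZCV=1000
5: · ADDGE
6: · ADDCS
7: · ADDHI

FIX = (r2, 0x80)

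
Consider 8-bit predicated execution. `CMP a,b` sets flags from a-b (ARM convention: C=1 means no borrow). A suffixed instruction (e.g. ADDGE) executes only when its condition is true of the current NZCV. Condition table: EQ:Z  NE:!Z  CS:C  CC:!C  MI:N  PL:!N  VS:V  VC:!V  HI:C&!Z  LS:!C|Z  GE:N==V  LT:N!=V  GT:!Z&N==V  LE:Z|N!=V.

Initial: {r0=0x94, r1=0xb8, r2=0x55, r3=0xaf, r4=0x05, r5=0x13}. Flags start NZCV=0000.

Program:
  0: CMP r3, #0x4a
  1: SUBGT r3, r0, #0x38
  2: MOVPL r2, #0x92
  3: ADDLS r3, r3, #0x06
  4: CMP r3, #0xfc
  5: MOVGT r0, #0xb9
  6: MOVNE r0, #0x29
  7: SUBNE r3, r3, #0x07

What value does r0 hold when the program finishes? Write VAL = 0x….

VAL = 0x29

[0] flags=0011 → (cmp)
[1] flags=0011 GT?F → skip
[2] flags=0011 PL?T → r2=0x92
[3] flags=0011 LS?F → skip
[4] flags=1000 → (cmp)
[5] flags=1000 GT?F → skip
[6] flags=1000 NE?T → r0=0x29
[7] flags=1000 NE?T → r3=0xa8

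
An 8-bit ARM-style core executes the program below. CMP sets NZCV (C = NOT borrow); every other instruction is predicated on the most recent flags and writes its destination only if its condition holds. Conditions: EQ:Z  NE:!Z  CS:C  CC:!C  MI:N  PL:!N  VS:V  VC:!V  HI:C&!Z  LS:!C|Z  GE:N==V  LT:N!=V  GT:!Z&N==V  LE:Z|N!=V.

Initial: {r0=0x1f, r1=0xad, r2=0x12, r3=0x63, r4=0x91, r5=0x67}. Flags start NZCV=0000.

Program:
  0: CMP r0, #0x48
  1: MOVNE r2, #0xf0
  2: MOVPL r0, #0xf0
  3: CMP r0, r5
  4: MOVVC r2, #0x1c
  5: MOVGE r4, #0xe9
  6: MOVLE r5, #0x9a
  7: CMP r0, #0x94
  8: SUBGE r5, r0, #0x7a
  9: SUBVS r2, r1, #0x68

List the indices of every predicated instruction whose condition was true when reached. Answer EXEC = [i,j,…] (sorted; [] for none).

[0] flags=1000 → (cmp)
[1] flags=1000 NE?T → r2=0xf0
[2] flags=1000 PL?F → skip
[3] flags=1000 → (cmp)
[4] flags=1000 VC?T → r2=0x1c
[5] flags=1000 GE?F → skip
[6] flags=1000 LE?T → r5=0x9a
[7] flags=1001 → (cmp)
[8] flags=1001 GE?T → r5=0xa5
[9] flags=1001 VS?T → r2=0x45

EXEC = [1,4,6,8,9]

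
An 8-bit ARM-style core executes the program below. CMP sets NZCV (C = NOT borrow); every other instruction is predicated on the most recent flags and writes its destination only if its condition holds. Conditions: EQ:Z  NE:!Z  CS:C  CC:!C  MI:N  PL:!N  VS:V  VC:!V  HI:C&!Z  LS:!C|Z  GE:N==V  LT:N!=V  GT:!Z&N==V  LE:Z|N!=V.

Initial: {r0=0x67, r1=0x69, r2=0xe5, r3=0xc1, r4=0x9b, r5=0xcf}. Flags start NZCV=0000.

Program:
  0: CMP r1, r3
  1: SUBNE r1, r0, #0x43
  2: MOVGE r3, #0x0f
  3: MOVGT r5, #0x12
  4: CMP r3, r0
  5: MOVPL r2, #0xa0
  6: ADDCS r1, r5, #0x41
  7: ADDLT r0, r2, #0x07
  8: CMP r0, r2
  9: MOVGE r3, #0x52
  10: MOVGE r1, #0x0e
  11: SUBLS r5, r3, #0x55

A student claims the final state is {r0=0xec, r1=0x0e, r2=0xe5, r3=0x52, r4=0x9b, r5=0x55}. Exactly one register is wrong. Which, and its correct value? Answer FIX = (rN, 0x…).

0: ✓ CMP  NZCV=1001
1: ✓ SUBNE  r1←0x24
2: ✓ MOVGE  r3←0x0f
3: ✓ MOVGT  r5←0x12
4: ✓ CMP  NZCV=1000
5: · MOVPL
6: · ADDCS
7: ✓ ADDLT  r0←0xec
8: ✓ CMP  NZCV=0010
9: ✓ MOVGE  r3←0x52
10: ✓ MOVGE  r1←0x0e
11: · SUBLS

FIX = (r5, 0x12)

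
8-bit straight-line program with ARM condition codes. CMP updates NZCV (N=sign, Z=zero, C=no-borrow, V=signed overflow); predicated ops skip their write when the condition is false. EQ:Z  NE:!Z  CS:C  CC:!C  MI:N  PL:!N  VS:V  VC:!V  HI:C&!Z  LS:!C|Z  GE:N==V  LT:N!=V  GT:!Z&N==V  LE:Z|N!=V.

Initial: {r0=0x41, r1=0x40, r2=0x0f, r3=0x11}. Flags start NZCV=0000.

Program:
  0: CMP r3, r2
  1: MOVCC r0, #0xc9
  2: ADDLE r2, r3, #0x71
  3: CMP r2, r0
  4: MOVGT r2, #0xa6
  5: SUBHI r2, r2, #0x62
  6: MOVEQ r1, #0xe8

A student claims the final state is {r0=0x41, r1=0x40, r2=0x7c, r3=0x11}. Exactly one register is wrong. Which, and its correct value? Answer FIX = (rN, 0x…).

FIX = (r2, 0x0f)

[0] flags=0010 → (cmp)
[1] flags=0010 CC?F → skip
[2] flags=0010 LE?F → skip
[3] flags=1000 → (cmp)
[4] flags=1000 GT?F → skip
[5] flags=1000 HI?F → skip
[6] flags=1000 EQ?F → skip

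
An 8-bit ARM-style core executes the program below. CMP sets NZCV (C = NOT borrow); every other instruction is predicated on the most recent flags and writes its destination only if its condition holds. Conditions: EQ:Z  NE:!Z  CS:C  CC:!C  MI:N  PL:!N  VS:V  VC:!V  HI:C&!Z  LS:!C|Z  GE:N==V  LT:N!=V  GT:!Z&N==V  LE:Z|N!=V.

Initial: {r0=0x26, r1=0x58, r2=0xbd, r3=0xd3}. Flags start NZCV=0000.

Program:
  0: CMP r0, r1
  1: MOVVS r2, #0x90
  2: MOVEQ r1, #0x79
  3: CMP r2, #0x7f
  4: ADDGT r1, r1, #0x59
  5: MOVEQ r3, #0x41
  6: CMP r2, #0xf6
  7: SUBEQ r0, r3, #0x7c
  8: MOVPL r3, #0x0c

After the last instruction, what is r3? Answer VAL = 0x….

VAL = 0xd3

[0] flags=1000 → (cmp)
[1] flags=1000 VS?F → skip
[2] flags=1000 EQ?F → skip
[3] flags=0011 → (cmp)
[4] flags=0011 GT?F → skip
[5] flags=0011 EQ?F → skip
[6] flags=1000 → (cmp)
[7] flags=1000 EQ?F → skip
[8] flags=1000 PL?F → skip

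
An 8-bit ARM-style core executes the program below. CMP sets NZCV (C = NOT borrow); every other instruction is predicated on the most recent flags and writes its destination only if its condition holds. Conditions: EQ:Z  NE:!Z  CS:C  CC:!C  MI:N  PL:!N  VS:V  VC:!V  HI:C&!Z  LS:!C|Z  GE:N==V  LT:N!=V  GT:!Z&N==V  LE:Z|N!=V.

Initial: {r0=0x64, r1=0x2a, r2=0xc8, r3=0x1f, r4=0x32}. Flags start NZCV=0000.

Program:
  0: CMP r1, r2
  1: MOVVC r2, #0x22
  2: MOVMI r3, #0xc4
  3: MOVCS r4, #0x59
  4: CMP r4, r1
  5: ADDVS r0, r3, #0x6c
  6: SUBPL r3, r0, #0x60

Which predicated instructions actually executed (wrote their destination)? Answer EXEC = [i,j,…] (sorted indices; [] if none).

0: ✓ CMP  NZCV=0000
1: ✓ MOVVC  r2←0x22
2: · MOVMI
3: · MOVCS
4: ✓ CMP  NZCV=0010
5: · ADDVS
6: ✓ SUBPL  r3←0x04

EXEC = [1,6]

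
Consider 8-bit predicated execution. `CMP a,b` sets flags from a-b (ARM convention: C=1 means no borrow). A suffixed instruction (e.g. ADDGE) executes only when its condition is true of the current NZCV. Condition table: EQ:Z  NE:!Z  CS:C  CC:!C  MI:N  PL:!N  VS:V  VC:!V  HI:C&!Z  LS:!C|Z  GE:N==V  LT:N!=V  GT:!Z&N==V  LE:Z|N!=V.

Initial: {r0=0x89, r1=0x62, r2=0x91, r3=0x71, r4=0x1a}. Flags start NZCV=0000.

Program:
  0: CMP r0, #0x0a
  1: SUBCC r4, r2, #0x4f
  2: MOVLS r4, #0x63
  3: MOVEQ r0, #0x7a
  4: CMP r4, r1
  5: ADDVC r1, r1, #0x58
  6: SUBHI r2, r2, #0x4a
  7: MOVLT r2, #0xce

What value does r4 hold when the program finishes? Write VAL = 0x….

[0] flags=0011 → (cmp)
[1] flags=0011 CC?F → skip
[2] flags=0011 LS?F → skip
[3] flags=0011 EQ?F → skip
[4] flags=1000 → (cmp)
[5] flags=1000 VC?T → r1=0xba
[6] flags=1000 HI?F → skip
[7] flags=1000 LT?T → r2=0xce

VAL = 0x1a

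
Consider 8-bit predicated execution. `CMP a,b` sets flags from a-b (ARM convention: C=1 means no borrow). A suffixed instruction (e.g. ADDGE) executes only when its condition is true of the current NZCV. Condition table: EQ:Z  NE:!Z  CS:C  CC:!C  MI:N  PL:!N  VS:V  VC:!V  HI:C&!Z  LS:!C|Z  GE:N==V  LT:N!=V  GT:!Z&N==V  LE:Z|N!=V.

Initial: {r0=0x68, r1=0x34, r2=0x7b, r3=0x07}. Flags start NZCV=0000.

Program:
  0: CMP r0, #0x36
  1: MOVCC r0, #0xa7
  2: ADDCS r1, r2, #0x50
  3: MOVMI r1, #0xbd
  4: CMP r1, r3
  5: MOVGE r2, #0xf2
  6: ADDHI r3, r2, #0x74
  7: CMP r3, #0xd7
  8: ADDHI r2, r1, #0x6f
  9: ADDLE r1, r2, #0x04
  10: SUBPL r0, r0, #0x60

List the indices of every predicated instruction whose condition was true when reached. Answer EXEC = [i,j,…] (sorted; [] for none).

0: ✓ CMP  NZCV=0010
1: · MOVCC
2: ✓ ADDCS  r1←0xcb
3: · MOVMI
4: ✓ CMP  NZCV=1010
5: · MOVGE
6: ✓ ADDHI  r3←0xef
7: ✓ CMP  NZCV=0010
8: ✓ ADDHI  r2←0x3a
9: · ADDLE
10: ✓ SUBPL  r0←0x08

EXEC = [2,6,8,10]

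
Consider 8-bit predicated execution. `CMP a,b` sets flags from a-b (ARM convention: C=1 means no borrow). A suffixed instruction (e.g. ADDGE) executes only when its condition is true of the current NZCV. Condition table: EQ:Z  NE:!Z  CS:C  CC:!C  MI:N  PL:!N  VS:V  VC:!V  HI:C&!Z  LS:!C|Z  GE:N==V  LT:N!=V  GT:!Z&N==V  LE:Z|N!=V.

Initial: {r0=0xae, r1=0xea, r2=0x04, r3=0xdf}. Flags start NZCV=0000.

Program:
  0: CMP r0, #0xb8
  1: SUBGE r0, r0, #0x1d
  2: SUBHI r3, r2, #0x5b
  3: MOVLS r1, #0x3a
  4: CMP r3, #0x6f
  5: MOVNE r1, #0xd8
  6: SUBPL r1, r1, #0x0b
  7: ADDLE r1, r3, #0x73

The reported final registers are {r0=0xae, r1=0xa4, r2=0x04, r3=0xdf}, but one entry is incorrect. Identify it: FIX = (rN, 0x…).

[0] flags=1000 → (cmp)
[1] flags=1000 GE?F → skip
[2] flags=1000 HI?F → skip
[3] flags=1000 LS?T → r1=0x3a
[4] flags=0011 → (cmp)
[5] flags=0011 NE?T → r1=0xd8
[6] flags=0011 PL?T → r1=0xcd
[7] flags=0011 LE?T → r1=0x52

FIX = (r1, 0x52)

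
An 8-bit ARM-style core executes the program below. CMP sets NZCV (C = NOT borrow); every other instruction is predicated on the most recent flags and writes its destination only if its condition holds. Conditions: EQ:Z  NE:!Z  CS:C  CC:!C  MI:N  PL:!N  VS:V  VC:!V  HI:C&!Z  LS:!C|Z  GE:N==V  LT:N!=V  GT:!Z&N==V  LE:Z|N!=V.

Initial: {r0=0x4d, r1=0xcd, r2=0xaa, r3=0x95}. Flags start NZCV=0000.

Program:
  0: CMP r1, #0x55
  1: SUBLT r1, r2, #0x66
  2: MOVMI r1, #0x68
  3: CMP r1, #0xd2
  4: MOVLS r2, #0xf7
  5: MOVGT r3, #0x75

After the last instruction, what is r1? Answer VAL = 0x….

VAL = 0x44

0: ✓ CMP  NZCV=0011
1: ✓ SUBLT  r1←0x44
2: · MOVMI
3: ✓ CMP  NZCV=0000
4: ✓ MOVLS  r2←0xf7
5: ✓ MOVGT  r3←0x75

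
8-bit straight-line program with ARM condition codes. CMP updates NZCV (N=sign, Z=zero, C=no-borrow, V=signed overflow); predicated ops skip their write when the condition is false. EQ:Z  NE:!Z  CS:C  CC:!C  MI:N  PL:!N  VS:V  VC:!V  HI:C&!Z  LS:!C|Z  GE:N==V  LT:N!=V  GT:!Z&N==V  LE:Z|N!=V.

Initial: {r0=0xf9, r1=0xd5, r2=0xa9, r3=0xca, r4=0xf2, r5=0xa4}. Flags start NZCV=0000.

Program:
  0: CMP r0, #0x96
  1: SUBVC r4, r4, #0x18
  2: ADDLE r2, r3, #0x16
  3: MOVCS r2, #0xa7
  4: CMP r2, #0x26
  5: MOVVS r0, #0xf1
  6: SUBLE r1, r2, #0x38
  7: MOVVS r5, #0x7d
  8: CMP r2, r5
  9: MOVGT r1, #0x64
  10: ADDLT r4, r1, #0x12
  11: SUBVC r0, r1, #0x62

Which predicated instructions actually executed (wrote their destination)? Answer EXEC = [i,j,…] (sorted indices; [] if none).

EXEC = [1,3,6,9,11]

[0] flags=0010 → (cmp)
[1] flags=0010 VC?T → r4=0xda
[2] flags=0010 LE?F → skip
[3] flags=0010 CS?T → r2=0xa7
[4] flags=1010 → (cmp)
[5] flags=1010 VS?F → skip
[6] flags=1010 LE?T → r1=0x6f
[7] flags=1010 VS?F → skip
[8] flags=0010 → (cmp)
[9] flags=0010 GT?T → r1=0x64
[10] flags=0010 LT?F → skip
[11] flags=0010 VC?T → r0=0x02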